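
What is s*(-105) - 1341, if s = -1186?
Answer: 123189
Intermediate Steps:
s*(-105) - 1341 = -1186*(-105) - 1341 = 124530 - 1341 = 123189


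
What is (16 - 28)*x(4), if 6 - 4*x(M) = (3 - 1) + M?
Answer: 0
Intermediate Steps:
x(M) = 1 - M/4 (x(M) = 3/2 - ((3 - 1) + M)/4 = 3/2 - (2 + M)/4 = 3/2 + (-½ - M/4) = 1 - M/4)
(16 - 28)*x(4) = (16 - 28)*(1 - ¼*4) = -12*(1 - 1) = -12*0 = 0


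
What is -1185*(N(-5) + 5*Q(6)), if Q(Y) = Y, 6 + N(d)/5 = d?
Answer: 29625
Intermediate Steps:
N(d) = -30 + 5*d
-1185*(N(-5) + 5*Q(6)) = -1185*((-30 + 5*(-5)) + 5*6) = -1185*((-30 - 25) + 30) = -1185*(-55 + 30) = -1185*(-25) = 29625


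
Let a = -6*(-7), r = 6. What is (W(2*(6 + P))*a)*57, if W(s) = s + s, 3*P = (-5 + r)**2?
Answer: 60648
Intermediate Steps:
P = 1/3 (P = (-5 + 6)**2/3 = (1/3)*1**2 = (1/3)*1 = 1/3 ≈ 0.33333)
W(s) = 2*s
a = 42
(W(2*(6 + P))*a)*57 = ((2*(2*(6 + 1/3)))*42)*57 = ((2*(2*(19/3)))*42)*57 = ((2*(38/3))*42)*57 = ((76/3)*42)*57 = 1064*57 = 60648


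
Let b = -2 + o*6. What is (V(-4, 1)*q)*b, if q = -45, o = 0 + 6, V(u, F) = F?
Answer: -1530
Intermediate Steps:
o = 6
b = 34 (b = -2 + 6*6 = -2 + 36 = 34)
(V(-4, 1)*q)*b = (1*(-45))*34 = -45*34 = -1530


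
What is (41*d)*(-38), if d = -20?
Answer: 31160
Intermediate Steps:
(41*d)*(-38) = (41*(-20))*(-38) = -820*(-38) = 31160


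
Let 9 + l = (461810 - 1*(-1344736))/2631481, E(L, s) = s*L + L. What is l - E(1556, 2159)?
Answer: -8844324258543/2631481 ≈ -3.3610e+6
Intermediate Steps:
E(L, s) = L + L*s (E(L, s) = L*s + L = L + L*s)
l = -21876783/2631481 (l = -9 + (461810 - 1*(-1344736))/2631481 = -9 + (461810 + 1344736)*(1/2631481) = -9 + 1806546*(1/2631481) = -9 + 1806546/2631481 = -21876783/2631481 ≈ -8.3135)
l - E(1556, 2159) = -21876783/2631481 - 1556*(1 + 2159) = -21876783/2631481 - 1556*2160 = -21876783/2631481 - 1*3360960 = -21876783/2631481 - 3360960 = -8844324258543/2631481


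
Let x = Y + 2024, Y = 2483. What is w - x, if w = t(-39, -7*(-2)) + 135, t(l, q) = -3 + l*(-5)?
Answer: -4180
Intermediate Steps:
x = 4507 (x = 2483 + 2024 = 4507)
t(l, q) = -3 - 5*l
w = 327 (w = (-3 - 5*(-39)) + 135 = (-3 + 195) + 135 = 192 + 135 = 327)
w - x = 327 - 1*4507 = 327 - 4507 = -4180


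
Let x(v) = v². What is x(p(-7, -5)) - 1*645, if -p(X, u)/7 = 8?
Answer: 2491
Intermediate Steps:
p(X, u) = -56 (p(X, u) = -7*8 = -56)
x(p(-7, -5)) - 1*645 = (-56)² - 1*645 = 3136 - 645 = 2491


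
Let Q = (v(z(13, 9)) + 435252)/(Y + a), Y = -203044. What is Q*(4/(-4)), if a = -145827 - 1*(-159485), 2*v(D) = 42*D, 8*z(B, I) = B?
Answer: 3482289/1515088 ≈ 2.2984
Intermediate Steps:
z(B, I) = B/8
v(D) = 21*D (v(D) = (42*D)/2 = 21*D)
a = 13658 (a = -145827 + 159485 = 13658)
Q = -3482289/1515088 (Q = (21*((1/8)*13) + 435252)/(-203044 + 13658) = (21*(13/8) + 435252)/(-189386) = (273/8 + 435252)*(-1/189386) = (3482289/8)*(-1/189386) = -3482289/1515088 ≈ -2.2984)
Q*(4/(-4)) = -3482289/(378772*(-4)) = -3482289*(-1)/(378772*4) = -3482289/1515088*(-1) = 3482289/1515088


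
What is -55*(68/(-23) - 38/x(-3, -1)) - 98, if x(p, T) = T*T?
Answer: 49556/23 ≈ 2154.6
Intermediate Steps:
x(p, T) = T²
-55*(68/(-23) - 38/x(-3, -1)) - 98 = -55*(68/(-23) - 38/((-1)²)) - 98 = -55*(68*(-1/23) - 38/1) - 98 = -55*(-68/23 - 38*1) - 98 = -55*(-68/23 - 38) - 98 = -55*(-942/23) - 98 = 51810/23 - 98 = 49556/23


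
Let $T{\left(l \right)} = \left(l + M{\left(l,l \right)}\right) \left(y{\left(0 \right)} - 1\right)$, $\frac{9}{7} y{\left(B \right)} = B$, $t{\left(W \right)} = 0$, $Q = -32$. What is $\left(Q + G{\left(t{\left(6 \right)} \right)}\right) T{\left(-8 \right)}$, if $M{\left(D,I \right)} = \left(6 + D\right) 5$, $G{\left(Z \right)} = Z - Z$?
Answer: $-576$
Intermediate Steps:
$y{\left(B \right)} = \frac{7 B}{9}$
$G{\left(Z \right)} = 0$
$M{\left(D,I \right)} = 30 + 5 D$
$T{\left(l \right)} = -30 - 6 l$ ($T{\left(l \right)} = \left(l + \left(30 + 5 l\right)\right) \left(\frac{7}{9} \cdot 0 - 1\right) = \left(30 + 6 l\right) \left(0 - 1\right) = \left(30 + 6 l\right) \left(-1\right) = -30 - 6 l$)
$\left(Q + G{\left(t{\left(6 \right)} \right)}\right) T{\left(-8 \right)} = \left(-32 + 0\right) \left(-30 - -48\right) = - 32 \left(-30 + 48\right) = \left(-32\right) 18 = -576$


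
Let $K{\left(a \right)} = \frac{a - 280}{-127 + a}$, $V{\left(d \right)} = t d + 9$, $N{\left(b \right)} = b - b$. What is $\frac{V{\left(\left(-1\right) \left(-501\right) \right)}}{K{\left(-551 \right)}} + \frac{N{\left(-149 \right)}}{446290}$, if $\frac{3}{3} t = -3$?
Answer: $- \frac{337644}{277} \approx -1218.9$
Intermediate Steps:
$t = -3$
$N{\left(b \right)} = 0$
$V{\left(d \right)} = 9 - 3 d$ ($V{\left(d \right)} = - 3 d + 9 = 9 - 3 d$)
$K{\left(a \right)} = \frac{-280 + a}{-127 + a}$
$\frac{V{\left(\left(-1\right) \left(-501\right) \right)}}{K{\left(-551 \right)}} + \frac{N{\left(-149 \right)}}{446290} = \frac{9 - 3 \left(\left(-1\right) \left(-501\right)\right)}{\frac{1}{-127 - 551} \left(-280 - 551\right)} + \frac{0}{446290} = \frac{9 - 1503}{\frac{1}{-678} \left(-831\right)} + 0 \cdot \frac{1}{446290} = \frac{9 - 1503}{\left(- \frac{1}{678}\right) \left(-831\right)} + 0 = - \frac{1494}{\frac{277}{226}} + 0 = \left(-1494\right) \frac{226}{277} + 0 = - \frac{337644}{277} + 0 = - \frac{337644}{277}$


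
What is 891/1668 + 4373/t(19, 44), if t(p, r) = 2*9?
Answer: 1218367/5004 ≈ 243.48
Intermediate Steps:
t(p, r) = 18
891/1668 + 4373/t(19, 44) = 891/1668 + 4373/18 = 891*(1/1668) + 4373*(1/18) = 297/556 + 4373/18 = 1218367/5004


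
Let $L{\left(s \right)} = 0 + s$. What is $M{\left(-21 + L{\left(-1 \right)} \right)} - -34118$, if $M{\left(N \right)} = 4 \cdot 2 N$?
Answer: $33942$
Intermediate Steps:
$L{\left(s \right)} = s$
$M{\left(N \right)} = 8 N$
$M{\left(-21 + L{\left(-1 \right)} \right)} - -34118 = 8 \left(-21 - 1\right) - -34118 = 8 \left(-22\right) + 34118 = -176 + 34118 = 33942$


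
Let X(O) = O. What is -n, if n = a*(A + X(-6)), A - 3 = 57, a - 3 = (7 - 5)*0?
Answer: -162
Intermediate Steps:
a = 3 (a = 3 + (7 - 5)*0 = 3 + 2*0 = 3 + 0 = 3)
A = 60 (A = 3 + 57 = 60)
n = 162 (n = 3*(60 - 6) = 3*54 = 162)
-n = -1*162 = -162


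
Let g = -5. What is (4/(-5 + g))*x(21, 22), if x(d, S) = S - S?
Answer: 0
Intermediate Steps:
x(d, S) = 0
(4/(-5 + g))*x(21, 22) = (4/(-5 - 5))*0 = (4/(-10))*0 = (4*(-⅒))*0 = -⅖*0 = 0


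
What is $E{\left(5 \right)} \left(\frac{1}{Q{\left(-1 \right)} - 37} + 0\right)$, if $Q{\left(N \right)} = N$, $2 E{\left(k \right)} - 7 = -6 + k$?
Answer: $- \frac{3}{38} \approx -0.078947$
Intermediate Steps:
$E{\left(k \right)} = \frac{1}{2} + \frac{k}{2}$ ($E{\left(k \right)} = \frac{7}{2} + \frac{-6 + k}{2} = \frac{7}{2} + \left(-3 + \frac{k}{2}\right) = \frac{1}{2} + \frac{k}{2}$)
$E{\left(5 \right)} \left(\frac{1}{Q{\left(-1 \right)} - 37} + 0\right) = \left(\frac{1}{2} + \frac{1}{2} \cdot 5\right) \left(\frac{1}{-1 - 37} + 0\right) = \left(\frac{1}{2} + \frac{5}{2}\right) \left(\frac{1}{-38} + 0\right) = 3 \left(- \frac{1}{38} + 0\right) = 3 \left(- \frac{1}{38}\right) = - \frac{3}{38}$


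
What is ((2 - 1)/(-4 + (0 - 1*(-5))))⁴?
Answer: 1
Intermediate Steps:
((2 - 1)/(-4 + (0 - 1*(-5))))⁴ = (1/(-4 + (0 + 5)))⁴ = (1/(-4 + 5))⁴ = (1/1)⁴ = (1*1)⁴ = 1⁴ = 1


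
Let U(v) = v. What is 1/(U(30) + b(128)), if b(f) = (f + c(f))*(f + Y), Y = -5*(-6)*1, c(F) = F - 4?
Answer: 1/39846 ≈ 2.5097e-5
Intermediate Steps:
c(F) = -4 + F
Y = 30 (Y = 30*1 = 30)
b(f) = (-4 + 2*f)*(30 + f) (b(f) = (f + (-4 + f))*(f + 30) = (-4 + 2*f)*(30 + f))
1/(U(30) + b(128)) = 1/(30 + (-120 + 2*128² + 56*128)) = 1/(30 + (-120 + 2*16384 + 7168)) = 1/(30 + (-120 + 32768 + 7168)) = 1/(30 + 39816) = 1/39846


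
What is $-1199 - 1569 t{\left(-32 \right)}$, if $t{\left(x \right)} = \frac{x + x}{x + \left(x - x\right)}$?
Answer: $-4337$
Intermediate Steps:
$t{\left(x \right)} = 2$ ($t{\left(x \right)} = \frac{2 x}{x + 0} = \frac{2 x}{x} = 2$)
$-1199 - 1569 t{\left(-32 \right)} = -1199 - 3138 = -4337$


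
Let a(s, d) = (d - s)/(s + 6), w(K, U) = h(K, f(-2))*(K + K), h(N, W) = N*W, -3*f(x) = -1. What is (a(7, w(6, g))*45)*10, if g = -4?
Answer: 7650/13 ≈ 588.46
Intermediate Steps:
f(x) = 1/3 (f(x) = -1/3*(-1) = 1/3)
w(K, U) = 2*K**2/3 (w(K, U) = (K*(1/3))*(K + K) = (K/3)*(2*K) = 2*K**2/3)
a(s, d) = (d - s)/(6 + s)
(a(7, w(6, g))*45)*10 = ((((2/3)*6**2 - 1*7)/(6 + 7))*45)*10 = ((((2/3)*36 - 7)/13)*45)*10 = (((24 - 7)/13)*45)*10 = (((1/13)*17)*45)*10 = ((17/13)*45)*10 = (765/13)*10 = 7650/13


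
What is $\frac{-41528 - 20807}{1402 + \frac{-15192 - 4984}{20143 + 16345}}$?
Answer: $- \frac{56861987}{1278400} \approx -44.479$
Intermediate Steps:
$\frac{-41528 - 20807}{1402 + \frac{-15192 - 4984}{20143 + 16345}} = - \frac{62335}{1402 - \frac{20176}{36488}} = - \frac{62335}{1402 - \frac{2522}{4561}} = - \frac{62335}{\frac{6392000}{4561}} = \left(-62335\right) \frac{4561}{6392000} = - \frac{56861987}{1278400}$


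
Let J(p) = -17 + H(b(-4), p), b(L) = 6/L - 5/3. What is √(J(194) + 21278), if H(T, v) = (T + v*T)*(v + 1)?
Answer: 7*I*√8094/2 ≈ 314.88*I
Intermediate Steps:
b(L) = -5/3 + 6/L (b(L) = 6/L - 5*⅓ = 6/L - 5/3 = -5/3 + 6/L)
H(T, v) = (1 + v)*(T + T*v) (H(T, v) = (T + T*v)*(1 + v) = (1 + v)*(T + T*v))
J(p) = -121/6 - 19*p/3 - 19*p²/6 (J(p) = -17 + (-5/3 + 6/(-4))*(1 + p² + 2*p) = -17 + (-5/3 + 6*(-¼))*(1 + p² + 2*p) = -17 + (-5/3 - 3/2)*(1 + p² + 2*p) = -17 - 19*(1 + p² + 2*p)/6 = -17 + (-19/6 - 19*p/3 - 19*p²/6) = -121/6 - 19*p/3 - 19*p²/6)
√(J(194) + 21278) = √((-121/6 - 19/3*194 - 19/6*194²) + 21278) = √((-121/6 - 3686/3 - 19/6*37636) + 21278) = √((-121/6 - 3686/3 - 357542/3) + 21278) = √(-240859/2 + 21278) = √(-198303/2) = 7*I*√8094/2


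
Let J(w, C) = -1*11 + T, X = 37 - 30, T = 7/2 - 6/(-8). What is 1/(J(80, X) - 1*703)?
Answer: -4/2839 ≈ -0.0014089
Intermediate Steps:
T = 17/4 (T = 7*(1/2) - 6*(-1/8) = 7/2 + 3/4 = 17/4 ≈ 4.2500)
X = 7
J(w, C) = -27/4 (J(w, C) = -1*11 + 17/4 = -11 + 17/4 = -27/4)
1/(J(80, X) - 1*703) = 1/(-27/4 - 1*703) = 1/(-27/4 - 703) = 1/(-2839/4) = -4/2839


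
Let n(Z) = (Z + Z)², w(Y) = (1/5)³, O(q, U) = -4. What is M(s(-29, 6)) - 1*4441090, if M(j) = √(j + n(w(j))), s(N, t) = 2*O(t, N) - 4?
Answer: -4441090 + 2*I*√46874/125 ≈ -4.4411e+6 + 3.4641*I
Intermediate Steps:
s(N, t) = -12 (s(N, t) = 2*(-4) - 4 = -8 - 4 = -12)
w(Y) = 1/125 (w(Y) = (⅕)³ = 1/125)
n(Z) = 4*Z² (n(Z) = (2*Z)² = 4*Z²)
M(j) = √(4/15625 + j) (M(j) = √(j + 4*(1/125)²) = √(j + 4*(1/15625)) = √(j + 4/15625) = √(4/15625 + j))
M(s(-29, 6)) - 1*4441090 = √(4 + 15625*(-12))/125 - 1*4441090 = √(4 - 187500)/125 - 4441090 = √(-187496)/125 - 4441090 = (2*I*√46874)/125 - 4441090 = 2*I*√46874/125 - 4441090 = -4441090 + 2*I*√46874/125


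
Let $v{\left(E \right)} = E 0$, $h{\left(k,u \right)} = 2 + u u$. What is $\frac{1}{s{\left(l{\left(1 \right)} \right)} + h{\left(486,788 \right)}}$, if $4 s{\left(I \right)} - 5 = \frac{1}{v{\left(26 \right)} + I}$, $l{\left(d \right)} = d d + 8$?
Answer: $\frac{18}{11177051} \approx 1.6104 \cdot 10^{-6}$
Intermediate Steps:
$h{\left(k,u \right)} = 2 + u^{2}$
$v{\left(E \right)} = 0$
$l{\left(d \right)} = 8 + d^{2}$ ($l{\left(d \right)} = d^{2} + 8 = 8 + d^{2}$)
$s{\left(I \right)} = \frac{5}{4} + \frac{1}{4 I}$ ($s{\left(I \right)} = \frac{5}{4} + \frac{1}{4 \left(0 + I\right)} = \frac{5}{4} + \frac{1}{4 I}$)
$\frac{1}{s{\left(l{\left(1 \right)} \right)} + h{\left(486,788 \right)}} = \frac{1}{\frac{1 + 5 \left(8 + 1^{2}\right)}{4 \left(8 + 1^{2}\right)} + \left(2 + 788^{2}\right)} = \frac{1}{\frac{1 + 5 \left(8 + 1\right)}{4 \left(8 + 1\right)} + \left(2 + 620944\right)} = \frac{1}{\frac{1 + 5 \cdot 9}{4 \cdot 9} + 620946} = \frac{1}{\frac{1}{4} \cdot \frac{1}{9} \left(1 + 45\right) + 620946} = \frac{1}{\frac{1}{4} \cdot \frac{1}{9} \cdot 46 + 620946} = \frac{1}{\frac{23}{18} + 620946} = \frac{1}{\frac{11177051}{18}} = \frac{18}{11177051}$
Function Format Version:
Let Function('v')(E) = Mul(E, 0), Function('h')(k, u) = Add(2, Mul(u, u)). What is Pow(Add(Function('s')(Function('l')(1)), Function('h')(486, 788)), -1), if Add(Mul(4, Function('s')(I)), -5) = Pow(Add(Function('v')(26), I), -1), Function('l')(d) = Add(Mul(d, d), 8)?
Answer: Rational(18, 11177051) ≈ 1.6104e-6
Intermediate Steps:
Function('h')(k, u) = Add(2, Pow(u, 2))
Function('v')(E) = 0
Function('l')(d) = Add(8, Pow(d, 2)) (Function('l')(d) = Add(Pow(d, 2), 8) = Add(8, Pow(d, 2)))
Function('s')(I) = Add(Rational(5, 4), Mul(Rational(1, 4), Pow(I, -1))) (Function('s')(I) = Add(Rational(5, 4), Mul(Rational(1, 4), Pow(Add(0, I), -1))) = Add(Rational(5, 4), Mul(Rational(1, 4), Pow(I, -1))))
Pow(Add(Function('s')(Function('l')(1)), Function('h')(486, 788)), -1) = Pow(Add(Mul(Rational(1, 4), Pow(Add(8, Pow(1, 2)), -1), Add(1, Mul(5, Add(8, Pow(1, 2))))), Add(2, Pow(788, 2))), -1) = Pow(Add(Mul(Rational(1, 4), Pow(Add(8, 1), -1), Add(1, Mul(5, Add(8, 1)))), Add(2, 620944)), -1) = Pow(Add(Mul(Rational(1, 4), Pow(9, -1), Add(1, Mul(5, 9))), 620946), -1) = Pow(Add(Mul(Rational(1, 4), Rational(1, 9), Add(1, 45)), 620946), -1) = Pow(Add(Mul(Rational(1, 4), Rational(1, 9), 46), 620946), -1) = Pow(Add(Rational(23, 18), 620946), -1) = Pow(Rational(11177051, 18), -1) = Rational(18, 11177051)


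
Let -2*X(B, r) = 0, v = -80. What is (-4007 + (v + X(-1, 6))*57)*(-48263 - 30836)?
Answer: 677641133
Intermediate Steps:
X(B, r) = 0 (X(B, r) = -½*0 = 0)
(-4007 + (v + X(-1, 6))*57)*(-48263 - 30836) = (-4007 + (-80 + 0)*57)*(-48263 - 30836) = (-4007 - 80*57)*(-79099) = (-4007 - 4560)*(-79099) = -8567*(-79099) = 677641133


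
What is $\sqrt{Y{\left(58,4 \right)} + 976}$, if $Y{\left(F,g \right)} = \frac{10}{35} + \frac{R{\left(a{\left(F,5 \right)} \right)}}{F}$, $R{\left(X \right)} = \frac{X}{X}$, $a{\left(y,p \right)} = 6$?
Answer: $\frac{\sqrt{160929874}}{406} \approx 31.246$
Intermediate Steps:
$R{\left(X \right)} = 1$
$Y{\left(F,g \right)} = \frac{2}{7} + \frac{1}{F}$ ($Y{\left(F,g \right)} = \frac{10}{35} + 1 \frac{1}{F} = 10 \cdot \frac{1}{35} + \frac{1}{F} = \frac{2}{7} + \frac{1}{F}$)
$\sqrt{Y{\left(58,4 \right)} + 976} = \sqrt{\left(\frac{2}{7} + \frac{1}{58}\right) + 976} = \sqrt{\frac{123}{406} + 976} = \sqrt{\frac{396379}{406}} = \frac{\sqrt{160929874}}{406}$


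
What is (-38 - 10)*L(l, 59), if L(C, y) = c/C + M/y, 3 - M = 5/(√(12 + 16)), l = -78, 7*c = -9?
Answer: -17352/5369 + 120*√7/413 ≈ -2.4631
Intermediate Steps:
c = -9/7 (c = (⅐)*(-9) = -9/7 ≈ -1.2857)
M = 3 - 5*√7/14 (M = 3 - 5/(√(12 + 16)) = 3 - 5/(√28) = 3 - 5/(2*√7) = 3 - 5*√7/14 ≈ 2.0551)
L(C, y) = -9/(7*C) + (3 - 5*√7/14)/y
(-38 - 10)*L(l, 59) = (-38 - 10)*((1/14)*(-18*59 - 78*(42 - 5*√7))/(-78*59)) = -24*(-1)*(-1062 + (-3276 + 390*√7))/(7*78*59) = -24*(-1)*(-4338 + 390*√7)/(7*78*59) = -48*(723/10738 - 5*√7/826) = -17352/5369 + 120*√7/413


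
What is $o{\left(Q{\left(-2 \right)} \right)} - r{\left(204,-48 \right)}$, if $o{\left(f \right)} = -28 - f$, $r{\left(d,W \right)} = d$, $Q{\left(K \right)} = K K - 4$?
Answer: $-232$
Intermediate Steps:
$Q{\left(K \right)} = -4 + K^{2}$ ($Q{\left(K \right)} = K^{2} - 4 = -4 + K^{2}$)
$o{\left(Q{\left(-2 \right)} \right)} - r{\left(204,-48 \right)} = \left(-28 - \left(-4 + \left(-2\right)^{2}\right)\right) - 204 = \left(-28 - \left(-4 + 4\right)\right) - 204 = \left(-28 - 0\right) - 204 = \left(-28 + 0\right) - 204 = -28 - 204 = -232$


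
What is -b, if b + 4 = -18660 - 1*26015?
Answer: 44679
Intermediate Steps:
b = -44679 (b = -4 + (-18660 - 1*26015) = -4 + (-18660 - 26015) = -4 - 44675 = -44679)
-b = -1*(-44679) = 44679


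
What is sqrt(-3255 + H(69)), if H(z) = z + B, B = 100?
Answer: I*sqrt(3086) ≈ 55.552*I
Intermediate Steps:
H(z) = 100 + z (H(z) = z + 100 = 100 + z)
sqrt(-3255 + H(69)) = sqrt(-3255 + (100 + 69)) = sqrt(-3255 + 169) = sqrt(-3086) = I*sqrt(3086)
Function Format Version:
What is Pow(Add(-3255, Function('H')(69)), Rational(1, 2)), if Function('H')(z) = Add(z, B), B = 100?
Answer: Mul(I, Pow(3086, Rational(1, 2))) ≈ Mul(55.552, I)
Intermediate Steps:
Function('H')(z) = Add(100, z) (Function('H')(z) = Add(z, 100) = Add(100, z))
Pow(Add(-3255, Function('H')(69)), Rational(1, 2)) = Pow(Add(-3255, Add(100, 69)), Rational(1, 2)) = Pow(Add(-3255, 169), Rational(1, 2)) = Pow(-3086, Rational(1, 2)) = Mul(I, Pow(3086, Rational(1, 2)))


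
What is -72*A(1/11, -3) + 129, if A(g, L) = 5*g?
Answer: 1059/11 ≈ 96.273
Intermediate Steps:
-72*A(1/11, -3) + 129 = -360/11 + 129 = 1059/11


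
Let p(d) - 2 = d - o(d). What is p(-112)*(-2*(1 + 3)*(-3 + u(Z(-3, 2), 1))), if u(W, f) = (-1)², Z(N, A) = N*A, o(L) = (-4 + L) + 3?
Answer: 48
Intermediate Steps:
o(L) = -1 + L
Z(N, A) = A*N
u(W, f) = 1
p(d) = 3 (p(d) = 2 + (d - (-1 + d)) = 2 + (d + (1 - d)) = 2 + 1 = 3)
p(-112)*(-2*(1 + 3)*(-3 + u(Z(-3, 2), 1))) = 3*(-2*(1 + 3)*(-3 + 1)) = 3*(-8*(-2)) = 3*(-2*(-8)) = 3*16 = 48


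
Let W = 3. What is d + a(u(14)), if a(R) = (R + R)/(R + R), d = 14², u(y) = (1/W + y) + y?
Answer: 197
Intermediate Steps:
u(y) = ⅓ + 2*y (u(y) = (1/3 + y) + y = (⅓ + y) + y = ⅓ + 2*y)
d = 196
a(R) = 1 (a(R) = (2*R)/((2*R)) = (2*R)*(1/(2*R)) = 1)
d + a(u(14)) = 196 + 1 = 197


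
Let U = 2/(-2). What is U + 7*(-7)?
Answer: -50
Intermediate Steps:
U = -1 (U = 2*(-½) = -1)
U + 7*(-7) = -1 + 7*(-7) = -1 - 49 = -50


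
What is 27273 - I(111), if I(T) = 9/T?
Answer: 1009098/37 ≈ 27273.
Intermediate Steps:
27273 - I(111) = 27273 - 9/111 = 27273 - 1*3/37 = 27273 - 3/37 = 1009098/37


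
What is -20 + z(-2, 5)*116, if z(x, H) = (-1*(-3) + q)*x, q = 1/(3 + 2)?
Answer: -3812/5 ≈ -762.40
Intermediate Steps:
q = ⅕ (q = 1/5 = ⅕ ≈ 0.20000)
z(x, H) = 16*x/5 (z(x, H) = (-1*(-3) + ⅕)*x = (3 + ⅕)*x = 16*x/5)
-20 + z(-2, 5)*116 = -20 + ((16/5)*(-2))*116 = -20 - 32/5*116 = -20 - 3712/5 = -3812/5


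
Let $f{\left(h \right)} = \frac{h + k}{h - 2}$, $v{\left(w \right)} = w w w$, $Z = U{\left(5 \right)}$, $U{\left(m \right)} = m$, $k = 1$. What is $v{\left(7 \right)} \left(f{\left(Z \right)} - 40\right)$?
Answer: $-13034$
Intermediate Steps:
$Z = 5$
$v{\left(w \right)} = w^{3}$ ($v{\left(w \right)} = w^{2} w = w^{3}$)
$f{\left(h \right)} = \frac{1 + h}{-2 + h}$ ($f{\left(h \right)} = \frac{h + 1}{h - 2} = \frac{1 + h}{-2 + h}$)
$v{\left(7 \right)} \left(f{\left(Z \right)} - 40\right) = 7^{3} \left(\frac{1 + 5}{-2 + 5} - 40\right) = 343 \left(\frac{1}{3} \cdot 6 - 40\right) = 343 \left(2 - 40\right) = 343 \left(-38\right) = -13034$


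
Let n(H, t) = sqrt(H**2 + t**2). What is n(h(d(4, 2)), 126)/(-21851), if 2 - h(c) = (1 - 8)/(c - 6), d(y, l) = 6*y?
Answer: -sqrt(5145673)/393318 ≈ -0.0057674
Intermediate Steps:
h(c) = 2 + 7/(-6 + c) (h(c) = 2 - (1 - 8)/(c - 6) = 2 - (-7)/(-6 + c) = 2 + 7/(-6 + c))
n(h(d(4, 2)), 126)/(-21851) = sqrt(((-5 + 2*(6*4))/(-6 + 6*4))**2 + 126**2)/(-21851) = sqrt(((-5 + 2*24)/(-6 + 24))**2 + 15876)*(-1/21851) = sqrt(((-5 + 48)/18)**2 + 15876)*(-1/21851) = sqrt(((1/18)*43)**2 + 15876)*(-1/21851) = sqrt((43/18)**2 + 15876)*(-1/21851) = sqrt(1849/324 + 15876)*(-1/21851) = sqrt(5145673/324)*(-1/21851) = (sqrt(5145673)/18)*(-1/21851) = -sqrt(5145673)/393318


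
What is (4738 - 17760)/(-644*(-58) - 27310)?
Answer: -6511/5021 ≈ -1.2968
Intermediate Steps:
(4738 - 17760)/(-644*(-58) - 27310) = -13022/(37352 - 27310) = -13022/10042 = -13022*1/10042 = -6511/5021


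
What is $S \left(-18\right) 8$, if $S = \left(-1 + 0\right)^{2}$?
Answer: $-144$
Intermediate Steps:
$S = 1$ ($S = \left(-1\right)^{2} = 1$)
$S \left(-18\right) 8 = 1 \left(-18\right) 8 = \left(-18\right) 8 = -144$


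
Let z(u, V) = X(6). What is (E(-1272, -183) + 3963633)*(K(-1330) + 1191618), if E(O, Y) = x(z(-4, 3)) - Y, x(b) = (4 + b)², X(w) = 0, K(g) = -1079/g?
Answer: 3141045556004404/665 ≈ 4.7234e+12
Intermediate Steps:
z(u, V) = 0
E(O, Y) = 16 - Y (E(O, Y) = (4 + 0)² - Y = 4² - Y = 16 - Y)
(E(-1272, -183) + 3963633)*(K(-1330) + 1191618) = ((16 - 1*(-183)) + 3963633)*(-1079/(-1330) + 1191618) = ((16 + 183) + 3963633)*(-1079*(-1/1330) + 1191618) = (199 + 3963633)*(1079/1330 + 1191618) = 3963832*(1584853019/1330) = 3141045556004404/665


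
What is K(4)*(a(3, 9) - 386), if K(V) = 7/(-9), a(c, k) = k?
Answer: 2639/9 ≈ 293.22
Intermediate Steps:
K(V) = -7/9 (K(V) = 7*(-1/9) = -7/9)
K(4)*(a(3, 9) - 386) = -7*(9 - 386)/9 = -7/9*(-377) = 2639/9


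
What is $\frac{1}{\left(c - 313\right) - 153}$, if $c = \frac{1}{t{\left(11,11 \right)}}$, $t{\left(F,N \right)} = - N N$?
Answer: $- \frac{121}{56387} \approx -0.0021459$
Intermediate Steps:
$t{\left(F,N \right)} = - N^{2}$
$c = - \frac{1}{121}$ ($c = \frac{1}{\left(-1\right) 11^{2}} = \frac{1}{\left(-1\right) 121} = \frac{1}{-121} = - \frac{1}{121} \approx -0.0082645$)
$\frac{1}{\left(c - 313\right) - 153} = \frac{1}{\left(- \frac{1}{121} - 313\right) - 153} = \frac{1}{- \frac{37874}{121} - 153} = \frac{1}{- \frac{56387}{121}} = - \frac{121}{56387}$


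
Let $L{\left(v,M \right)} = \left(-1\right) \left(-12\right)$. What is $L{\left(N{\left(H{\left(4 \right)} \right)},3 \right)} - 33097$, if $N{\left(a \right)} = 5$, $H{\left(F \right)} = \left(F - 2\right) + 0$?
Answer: $-33085$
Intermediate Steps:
$H{\left(F \right)} = -2 + F$ ($H{\left(F \right)} = \left(-2 + F\right) + 0 = -2 + F$)
$L{\left(v,M \right)} = 12$
$L{\left(N{\left(H{\left(4 \right)} \right)},3 \right)} - 33097 = 12 - 33097 = -33085$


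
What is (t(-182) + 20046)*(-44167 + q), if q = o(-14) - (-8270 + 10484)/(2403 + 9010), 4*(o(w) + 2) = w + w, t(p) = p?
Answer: -10015089165328/11413 ≈ -8.7752e+8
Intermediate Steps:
o(w) = -2 + w/2 (o(w) = -2 + (w + w)/4 = -2 + (2*w)/4 = -2 + w/2)
q = -104931/11413 (q = (-2 + (½)*(-14)) - (-8270 + 10484)/(2403 + 9010) = (-2 - 7) - 2214/11413 = -9 - 2214/11413 = -104931/11413 ≈ -9.1940)
(t(-182) + 20046)*(-44167 + q) = (-182 + 20046)*(-44167 - 104931/11413) = 19864*(-504182902/11413) = -10015089165328/11413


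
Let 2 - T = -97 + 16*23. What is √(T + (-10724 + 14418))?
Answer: 5*√137 ≈ 58.523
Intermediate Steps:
T = -269 (T = 2 - (-97 + 16*23) = 2 - (-97 + 368) = 2 - 1*271 = 2 - 271 = -269)
√(T + (-10724 + 14418)) = √(-269 + (-10724 + 14418)) = √(-269 + 3694) = √3425 = 5*√137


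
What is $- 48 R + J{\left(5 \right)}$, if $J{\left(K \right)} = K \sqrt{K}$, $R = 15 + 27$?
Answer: $-2016 + 5 \sqrt{5} \approx -2004.8$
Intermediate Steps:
$R = 42$
$J{\left(K \right)} = K^{\frac{3}{2}}$
$- 48 R + J{\left(5 \right)} = \left(-48\right) 42 + 5^{\frac{3}{2}} = -2016 + 5 \sqrt{5}$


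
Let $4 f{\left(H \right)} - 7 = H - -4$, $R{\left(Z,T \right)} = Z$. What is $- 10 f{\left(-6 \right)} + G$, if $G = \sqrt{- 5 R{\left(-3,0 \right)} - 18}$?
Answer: $- \frac{25}{2} + i \sqrt{3} \approx -12.5 + 1.732 i$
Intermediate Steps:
$G = i \sqrt{3}$ ($G = \sqrt{\left(-5\right) \left(-3\right) - 18} = \sqrt{15 - 18} = \sqrt{-3} = i \sqrt{3} \approx 1.732 i$)
$f{\left(H \right)} = \frac{11}{4} + \frac{H}{4}$ ($f{\left(H \right)} = \frac{7}{4} + \frac{H - -4}{4} = \frac{7}{4} + \frac{H + 4}{4} = \frac{7}{4} + \frac{4 + H}{4} = \frac{7}{4} + \left(1 + \frac{H}{4}\right) = \frac{11}{4} + \frac{H}{4}$)
$- 10 f{\left(-6 \right)} + G = - 10 \left(\frac{11}{4} + \frac{1}{4} \left(-6\right)\right) + i \sqrt{3} = - 10 \left(\frac{11}{4} - \frac{3}{2}\right) + i \sqrt{3} = \left(-10\right) \frac{5}{4} + i \sqrt{3} = - \frac{25}{2} + i \sqrt{3}$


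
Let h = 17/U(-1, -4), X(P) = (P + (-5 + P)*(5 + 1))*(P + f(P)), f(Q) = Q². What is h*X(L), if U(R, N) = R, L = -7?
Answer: 56406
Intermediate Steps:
X(P) = (-30 + 7*P)*(P + P²) (X(P) = (P + (-5 + P)*(5 + 1))*(P + P²) = (P + (-5 + P)*6)*(P + P²) = (P + (-30 + 6*P))*(P + P²) = (-30 + 7*P)*(P + P²))
h = -17 (h = 17/(-1) = 17*(-1) = -17)
h*X(L) = -(-119)*(-30 - 23*(-7) + 7*(-7)²) = -(-119)*(-30 + 161 + 7*49) = -(-119)*(-30 + 161 + 343) = -(-119)*474 = -17*(-3318) = 56406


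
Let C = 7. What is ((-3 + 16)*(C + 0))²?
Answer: 8281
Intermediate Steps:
((-3 + 16)*(C + 0))² = ((-3 + 16)*(7 + 0))² = (13*7)² = 91² = 8281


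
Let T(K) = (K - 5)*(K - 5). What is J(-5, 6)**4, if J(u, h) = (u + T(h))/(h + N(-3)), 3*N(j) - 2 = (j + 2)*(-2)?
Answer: 1296/14641 ≈ 0.088519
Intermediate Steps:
N(j) = -2/3 - 2*j/3 (N(j) = 2/3 + ((j + 2)*(-2))/3 = 2/3 + ((2 + j)*(-2))/3 = 2/3 + (-4 - 2*j)/3 = 2/3 + (-4/3 - 2*j/3) = -2/3 - 2*j/3)
T(K) = (-5 + K)**2 (T(K) = (-5 + K)*(-5 + K) = (-5 + K)**2)
J(u, h) = (u + (-5 + h)**2)/(4/3 + h) (J(u, h) = (u + (-5 + h)**2)/(h + (-2/3 - 2/3*(-3))) = (u + (-5 + h)**2)/(h + (-2/3 + 2)) = (u + (-5 + h)**2)/(h + 4/3) = (u + (-5 + h)**2)/(4/3 + h))
J(-5, 6)**4 = (3*(-5 + (-5 + 6)**2)/(4 + 3*6))**4 = (3*(-5 + 1**2)/(4 + 18))**4 = (3*(-5 + 1)/22)**4 = (3*(1/22)*(-4))**4 = (-6/11)**4 = 1296/14641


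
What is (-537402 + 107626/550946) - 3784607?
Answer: -1190596731444/275473 ≈ -4.3220e+6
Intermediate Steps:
(-537402 + 107626/550946) - 3784607 = (-537402 + 107626*(1/550946)) - 3784607 = (-537402 + 53813/275473) - 3784607 = -148039687333/275473 - 3784607 = -1190596731444/275473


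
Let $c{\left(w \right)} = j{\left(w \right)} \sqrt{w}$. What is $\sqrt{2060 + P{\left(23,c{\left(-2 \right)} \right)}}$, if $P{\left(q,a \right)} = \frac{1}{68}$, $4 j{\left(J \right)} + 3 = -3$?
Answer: $\frac{\sqrt{2381377}}{34} \approx 45.387$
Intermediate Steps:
$j{\left(J \right)} = - \frac{3}{2}$ ($j{\left(J \right)} = - \frac{3}{4} + \frac{1}{4} \left(-3\right) = - \frac{3}{4} - \frac{3}{4} = - \frac{3}{2}$)
$c{\left(w \right)} = - \frac{3 \sqrt{w}}{2}$
$P{\left(q,a \right)} = \frac{1}{68}$
$\sqrt{2060 + P{\left(23,c{\left(-2 \right)} \right)}} = \sqrt{2060 + \frac{1}{68}} = \sqrt{\frac{140081}{68}} = \frac{\sqrt{2381377}}{34}$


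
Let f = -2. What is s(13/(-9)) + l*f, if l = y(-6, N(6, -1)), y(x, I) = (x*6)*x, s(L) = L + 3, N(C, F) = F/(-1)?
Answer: -3874/9 ≈ -430.44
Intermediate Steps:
N(C, F) = -F (N(C, F) = F*(-1) = -F)
s(L) = 3 + L
y(x, I) = 6*x**2 (y(x, I) = (6*x)*x = 6*x**2)
l = 216 (l = 6*(-6)**2 = 6*36 = 216)
s(13/(-9)) + l*f = (3 + 13/(-9)) + 216*(-2) = (3 + 13*(-1/9)) - 432 = (3 - 13/9) - 432 = 14/9 - 432 = -3874/9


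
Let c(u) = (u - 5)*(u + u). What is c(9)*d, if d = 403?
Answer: 29016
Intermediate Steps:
c(u) = 2*u*(-5 + u) (c(u) = (-5 + u)*(2*u) = 2*u*(-5 + u))
c(9)*d = (2*9*(-5 + 9))*403 = (2*9*4)*403 = 72*403 = 29016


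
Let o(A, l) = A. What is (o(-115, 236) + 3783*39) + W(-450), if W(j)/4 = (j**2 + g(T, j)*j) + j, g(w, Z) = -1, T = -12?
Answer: 957422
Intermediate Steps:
W(j) = 4*j**2 (W(j) = 4*((j**2 - j) + j) = 4*j**2)
(o(-115, 236) + 3783*39) + W(-450) = (-115 + 3783*39) + 4*(-450)**2 = (-115 + 147537) + 4*202500 = 147422 + 810000 = 957422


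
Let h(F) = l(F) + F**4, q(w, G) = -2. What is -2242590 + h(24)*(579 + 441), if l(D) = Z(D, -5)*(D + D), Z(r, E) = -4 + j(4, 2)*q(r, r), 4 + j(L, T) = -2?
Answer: 336560610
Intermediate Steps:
j(L, T) = -6 (j(L, T) = -4 - 2 = -6)
Z(r, E) = 8 (Z(r, E) = -4 - 6*(-2) = -4 + 12 = 8)
l(D) = 16*D (l(D) = 8*(D + D) = 8*(2*D) = 16*D)
h(F) = F**4 + 16*F (h(F) = 16*F + F**4 = F**4 + 16*F)
-2242590 + h(24)*(579 + 441) = -2242590 + (24*(16 + 24**3))*(579 + 441) = -2242590 + (24*(16 + 13824))*1020 = -2242590 + (24*13840)*1020 = -2242590 + 332160*1020 = -2242590 + 338803200 = 336560610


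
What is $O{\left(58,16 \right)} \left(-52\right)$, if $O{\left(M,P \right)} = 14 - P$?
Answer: $104$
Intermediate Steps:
$O{\left(58,16 \right)} \left(-52\right) = \left(14 - 16\right) \left(-52\right) = \left(-2\right) \left(-52\right) = 104$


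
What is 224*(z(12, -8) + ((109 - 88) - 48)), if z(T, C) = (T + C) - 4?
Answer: -6048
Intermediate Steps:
z(T, C) = -4 + C + T (z(T, C) = (C + T) - 4 = -4 + C + T)
224*(z(12, -8) + ((109 - 88) - 48)) = 224*((-4 - 8 + 12) + ((109 - 88) - 48)) = 224*(0 + (21 - 48)) = 224*(0 - 27) = 224*(-27) = -6048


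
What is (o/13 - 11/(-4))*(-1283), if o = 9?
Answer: -229657/52 ≈ -4416.5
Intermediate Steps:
(o/13 - 11/(-4))*(-1283) = (9/13 - 11/(-4))*(-1283) = (9*(1/13) - 11*(-¼))*(-1283) = (9/13 + 11/4)*(-1283) = (179/52)*(-1283) = -229657/52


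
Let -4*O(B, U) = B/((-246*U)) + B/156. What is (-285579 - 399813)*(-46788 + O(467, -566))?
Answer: 4837200746723232/150839 ≈ 3.2069e+10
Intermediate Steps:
O(B, U) = -B/624 + B/(984*U) (O(B, U) = -(B/((-246*U)) + B/156)/4 = -(B*(-1/(246*U)) + B*(1/156))/4 = -(-B/(246*U) + B/156)/4 = -(B/156 - B/(246*U))/4 = -B/624 + B/(984*U))
(-285579 - 399813)*(-46788 + O(467, -566)) = (-285579 - 399813)*(-46788 + (-1/624*467 + (1/984)*467/(-566))) = -685392*(-46788 + (-467/624 + (1/984)*467*(-1/566))) = -685392*(-46788 + (-467/624 - 467/556944)) = -685392*(-46788 - 113014/150839) = -685392*(-7057568146/150839) = 4837200746723232/150839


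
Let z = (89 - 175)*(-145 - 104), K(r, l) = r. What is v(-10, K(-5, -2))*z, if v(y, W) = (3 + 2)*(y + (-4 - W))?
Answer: -963630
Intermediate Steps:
v(y, W) = -20 - 5*W + 5*y (v(y, W) = 5*(-4 + y - W) = -20 - 5*W + 5*y)
z = 21414 (z = -86*(-249) = 21414)
v(-10, K(-5, -2))*z = (-20 - 5*(-5) + 5*(-10))*21414 = (-20 + 25 - 50)*21414 = -45*21414 = -963630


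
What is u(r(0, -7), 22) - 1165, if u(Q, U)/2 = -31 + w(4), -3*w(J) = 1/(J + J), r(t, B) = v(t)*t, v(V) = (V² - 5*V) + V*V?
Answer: -14725/12 ≈ -1227.1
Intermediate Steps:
v(V) = -5*V + 2*V² (v(V) = (V² - 5*V) + V² = -5*V + 2*V²)
r(t, B) = t²*(-5 + 2*t) (r(t, B) = (t*(-5 + 2*t))*t = t²*(-5 + 2*t))
w(J) = -1/(6*J) (w(J) = -1/(3*(J + J)) = -1/(2*J)/3 = -1/(6*J))
u(Q, U) = -745/12 (u(Q, U) = 2*(-31 - ⅙/4) = 2*(-31 - ⅙*¼) = 2*(-31 - 1/24) = 2*(-745/24) = -745/12)
u(r(0, -7), 22) - 1165 = -745/12 - 1165 = -14725/12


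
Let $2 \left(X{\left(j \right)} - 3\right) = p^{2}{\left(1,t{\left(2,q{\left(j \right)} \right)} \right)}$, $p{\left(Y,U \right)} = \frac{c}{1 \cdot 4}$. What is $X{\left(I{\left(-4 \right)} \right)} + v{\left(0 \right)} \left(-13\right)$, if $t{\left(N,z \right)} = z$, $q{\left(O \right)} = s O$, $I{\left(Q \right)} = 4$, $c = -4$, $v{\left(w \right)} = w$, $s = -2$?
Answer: $\frac{7}{2} \approx 3.5$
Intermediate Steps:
$q{\left(O \right)} = - 2 O$
$p{\left(Y,U \right)} = -1$ ($p{\left(Y,U \right)} = - \frac{4}{1 \cdot 4} = - \frac{4}{4} = \left(-4\right) \frac{1}{4} = -1$)
$X{\left(j \right)} = \frac{7}{2}$ ($X{\left(j \right)} = 3 + \frac{\left(-1\right)^{2}}{2} = 3 + \frac{1}{2} \cdot 1 = 3 + \frac{1}{2} = \frac{7}{2}$)
$X{\left(I{\left(-4 \right)} \right)} + v{\left(0 \right)} \left(-13\right) = \frac{7}{2} + 0 \left(-13\right) = \frac{7}{2} + 0 = \frac{7}{2}$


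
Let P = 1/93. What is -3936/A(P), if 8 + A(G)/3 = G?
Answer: 122016/743 ≈ 164.22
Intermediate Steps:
P = 1/93 ≈ 0.010753
A(G) = -24 + 3*G
-3936/A(P) = -3936/(-24 + 3*(1/93)) = -3936/(-24 + 1/31) = -3936/(-743/31) = -3936*(-31/743) = 122016/743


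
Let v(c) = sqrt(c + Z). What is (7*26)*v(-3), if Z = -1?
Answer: 364*I ≈ 364.0*I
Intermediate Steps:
v(c) = sqrt(-1 + c) (v(c) = sqrt(c - 1) = sqrt(-1 + c))
(7*26)*v(-3) = (7*26)*sqrt(-1 - 3) = 182*sqrt(-4) = 182*(2*I) = 364*I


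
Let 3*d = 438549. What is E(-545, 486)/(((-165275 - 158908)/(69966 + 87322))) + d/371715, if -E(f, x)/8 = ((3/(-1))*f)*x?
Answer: 123887785745804363/40167894615 ≈ 3.0842e+6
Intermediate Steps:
d = 146183 (d = (1/3)*438549 = 146183)
E(f, x) = 24*f*x (E(f, x) = -8*(3/(-1))*f*x = -8*(3*(-1))*f*x = -8*(-3*f)*x = -(-24)*f*x = 24*f*x)
E(-545, 486)/(((-165275 - 158908)/(69966 + 87322))) + d/371715 = (24*(-545)*486)/(((-165275 - 158908)/(69966 + 87322))) + 146183/371715 = -6356880/((-324183/157288)) + 146183*(1/371715) = -6356880/((-324183*1/157288)) + 146183/371715 = -6356880/(-324183/157288) + 146183/371715 = -6356880*(-157288/324183) + 146183/371715 = 333286980480/108061 + 146183/371715 = 123887785745804363/40167894615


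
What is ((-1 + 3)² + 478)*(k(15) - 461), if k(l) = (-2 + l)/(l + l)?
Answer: -3329897/15 ≈ -2.2199e+5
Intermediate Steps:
k(l) = (-2 + l)/(2*l) (k(l) = (-2 + l)/((2*l)) = (-2 + l)*(1/(2*l)) = (-2 + l)/(2*l))
((-1 + 3)² + 478)*(k(15) - 461) = ((-1 + 3)² + 478)*((½)*(-2 + 15)/15 - 461) = (2² + 478)*((½)*(1/15)*13 - 461) = (4 + 478)*(13/30 - 461) = 482*(-13817/30) = -3329897/15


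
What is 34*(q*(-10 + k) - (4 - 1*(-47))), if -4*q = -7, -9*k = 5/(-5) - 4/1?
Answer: -41327/18 ≈ -2295.9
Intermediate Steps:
k = 5/9 (k = -(5/(-5) - 4/1)/9 = -(5*(-1/5) - 4*1)/9 = -(-1 - 4)/9 = -1/9*(-5) = 5/9 ≈ 0.55556)
q = 7/4 (q = -1/4*(-7) = 7/4 ≈ 1.7500)
34*(q*(-10 + k) - (4 - 1*(-47))) = 34*(7*(-10 + 5/9)/4 - (4 - 1*(-47))) = 34*((7/4)*(-85/9) - (4 + 47)) = 34*(-595/36 - 1*51) = 34*(-595/36 - 51) = 34*(-2431/36) = -41327/18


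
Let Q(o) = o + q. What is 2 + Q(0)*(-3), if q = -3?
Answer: 11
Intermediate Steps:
Q(o) = -3 + o (Q(o) = o - 3 = -3 + o)
2 + Q(0)*(-3) = 2 + (-3 + 0)*(-3) = 2 - 3*(-3) = 2 + 9 = 11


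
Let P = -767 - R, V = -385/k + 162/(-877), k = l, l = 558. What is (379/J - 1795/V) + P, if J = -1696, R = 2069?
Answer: -569191098515/725957536 ≈ -784.06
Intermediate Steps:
k = 558
V = -428041/489366 (V = -385/558 + 162/(-877) = -385*1/558 + 162*(-1/877) = -385/558 - 162/877 = -428041/489366 ≈ -0.87468)
P = -2836 (P = -767 - 1*2069 = -767 - 2069 = -2836)
(379/J - 1795/V) + P = (379/(-1696) - 1795/(-428041/489366)) - 2836 = (379*(-1/1696) - 1795*(-489366/428041)) - 2836 = (-379/1696 + 878411970/428041) - 2836 = 1489624473581/725957536 - 2836 = -569191098515/725957536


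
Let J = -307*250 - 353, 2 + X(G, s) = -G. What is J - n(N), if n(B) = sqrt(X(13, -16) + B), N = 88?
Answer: -77103 - sqrt(73) ≈ -77112.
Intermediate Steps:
X(G, s) = -2 - G
J = -77103 (J = -76750 - 353 = -77103)
n(B) = sqrt(-15 + B) (n(B) = sqrt((-2 - 1*13) + B) = sqrt((-2 - 13) + B) = sqrt(-15 + B))
J - n(N) = -77103 - sqrt(-15 + 88) = -77103 - sqrt(73)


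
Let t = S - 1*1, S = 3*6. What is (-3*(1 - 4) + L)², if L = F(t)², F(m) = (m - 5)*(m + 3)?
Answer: 3318796881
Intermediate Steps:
S = 18
t = 17 (t = 18 - 1*1 = 18 - 1 = 17)
F(m) = (-5 + m)*(3 + m)
L = 57600 (L = (-15 + 17² - 2*17)² = (-15 + 289 - 34)² = 240² = 57600)
(-3*(1 - 4) + L)² = (-3*(1 - 4) + 57600)² = (-3*(-3) + 57600)² = (9 + 57600)² = 57609² = 3318796881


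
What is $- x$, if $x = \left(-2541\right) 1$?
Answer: $2541$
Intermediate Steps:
$x = -2541$
$- x = \left(-1\right) \left(-2541\right) = 2541$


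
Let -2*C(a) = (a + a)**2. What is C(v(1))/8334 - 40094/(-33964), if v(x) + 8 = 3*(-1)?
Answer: 81481027/70763994 ≈ 1.1514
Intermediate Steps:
v(x) = -11 (v(x) = -8 + 3*(-1) = -8 - 3 = -11)
C(a) = -2*a**2 (C(a) = -(a + a)**2/2 = -4*a**2/2 = -2*a**2)
C(v(1))/8334 - 40094/(-33964) = -2*(-11)**2/8334 - 40094/(-33964) = -2*121*(1/8334) - 40094*(-1/33964) = -242*1/8334 + 20047/16982 = -121/4167 + 20047/16982 = 81481027/70763994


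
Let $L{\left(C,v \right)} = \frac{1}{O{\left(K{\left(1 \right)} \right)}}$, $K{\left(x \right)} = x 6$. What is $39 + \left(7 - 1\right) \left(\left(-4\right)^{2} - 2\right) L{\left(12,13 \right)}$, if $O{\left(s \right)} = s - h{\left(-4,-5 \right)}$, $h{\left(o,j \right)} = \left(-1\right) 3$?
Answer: $\frac{145}{3} \approx 48.333$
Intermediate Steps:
$h{\left(o,j \right)} = -3$
$K{\left(x \right)} = 6 x$
$O{\left(s \right)} = 3 + s$ ($O{\left(s \right)} = s - -3 = s + 3 = 3 + s$)
$L{\left(C,v \right)} = \frac{1}{9}$ ($L{\left(C,v \right)} = \frac{1}{3 + 6 \cdot 1} = \frac{1}{3 + 6} = \frac{1}{9}$)
$39 + \left(7 - 1\right) \left(\left(-4\right)^{2} - 2\right) L{\left(12,13 \right)} = 39 + \left(7 - 1\right) \left(\left(-4\right)^{2} - 2\right) \frac{1}{9} = 39 + 6 \left(16 - 2\right) \frac{1}{9} = 39 + 6 \cdot 14 \cdot \frac{1}{9} = 39 + 84 \cdot \frac{1}{9} = 39 + \frac{28}{3} = \frac{145}{3}$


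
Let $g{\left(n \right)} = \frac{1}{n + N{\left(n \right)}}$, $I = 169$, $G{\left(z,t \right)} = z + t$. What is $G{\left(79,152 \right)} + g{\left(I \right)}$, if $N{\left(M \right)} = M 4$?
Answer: $\frac{195196}{845} \approx 231.0$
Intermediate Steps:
$N{\left(M \right)} = 4 M$
$G{\left(z,t \right)} = t + z$
$g{\left(n \right)} = \frac{1}{5 n}$ ($g{\left(n \right)} = \frac{1}{n + 4 n} = \frac{1}{5 n}$)
$G{\left(79,152 \right)} + g{\left(I \right)} = \left(152 + 79\right) + \frac{1}{5 \cdot 169} = 231 + \frac{1}{5} \cdot \frac{1}{169} = 231 + \frac{1}{845} = \frac{195196}{845}$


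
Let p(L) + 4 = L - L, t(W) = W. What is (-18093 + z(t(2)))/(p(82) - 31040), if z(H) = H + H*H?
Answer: 6029/10348 ≈ 0.58262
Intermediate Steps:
p(L) = -4 (p(L) = -4 + (L - L) = -4 + 0 = -4)
z(H) = H + H²
(-18093 + z(t(2)))/(p(82) - 31040) = (-18093 + 2*(1 + 2))/(-4 - 31040) = (-18093 + 2*3)/(-31044) = (-18093 + 6)*(-1/31044) = -18087*(-1/31044) = 6029/10348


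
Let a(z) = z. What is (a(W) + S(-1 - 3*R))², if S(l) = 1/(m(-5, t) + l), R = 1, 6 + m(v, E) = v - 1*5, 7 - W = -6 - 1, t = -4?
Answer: 77841/400 ≈ 194.60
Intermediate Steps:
W = 14 (W = 7 - (-6 - 1) = 7 - 1*(-7) = 7 + 7 = 14)
m(v, E) = -11 + v (m(v, E) = -6 + (v - 1*5) = -6 + (v - 5) = -6 + (-5 + v) = -11 + v)
S(l) = 1/(-16 + l) (S(l) = 1/((-11 - 5) + l) = 1/(-16 + l))
(a(W) + S(-1 - 3*R))² = (14 + 1/(-16 + (-1 - 3*1)))² = (14 + 1/(-16 + (-1 - 3)))² = (14 + 1/(-16 - 4))² = (14 + 1/(-20))² = (14 - 1/20)² = (279/20)² = 77841/400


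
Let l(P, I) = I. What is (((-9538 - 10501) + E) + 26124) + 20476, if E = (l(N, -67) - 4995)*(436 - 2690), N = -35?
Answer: 11436309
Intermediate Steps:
E = 11409748 (E = (-67 - 4995)*(436 - 2690) = -5062*(-2254) = 11409748)
(((-9538 - 10501) + E) + 26124) + 20476 = (((-9538 - 10501) + 11409748) + 26124) + 20476 = ((-20039 + 11409748) + 26124) + 20476 = (11389709 + 26124) + 20476 = 11415833 + 20476 = 11436309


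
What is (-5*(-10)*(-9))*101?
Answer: -45450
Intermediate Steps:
(-5*(-10)*(-9))*101 = (50*(-9))*101 = -450*101 = -45450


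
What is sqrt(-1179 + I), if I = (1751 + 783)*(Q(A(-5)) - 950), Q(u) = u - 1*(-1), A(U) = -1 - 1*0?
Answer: I*sqrt(2408479) ≈ 1551.9*I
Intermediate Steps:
A(U) = -1 (A(U) = -1 + 0 = -1)
Q(u) = 1 + u (Q(u) = u + 1 = 1 + u)
I = -2407300 (I = (1751 + 783)*((1 - 1) - 950) = 2534*(0 - 950) = 2534*(-950) = -2407300)
sqrt(-1179 + I) = sqrt(-1179 - 2407300) = sqrt(-2408479) = I*sqrt(2408479)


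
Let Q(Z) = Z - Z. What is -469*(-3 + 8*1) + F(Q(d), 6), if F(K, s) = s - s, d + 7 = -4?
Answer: -2345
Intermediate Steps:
d = -11 (d = -7 - 4 = -11)
Q(Z) = 0
F(K, s) = 0
-469*(-3 + 8*1) + F(Q(d), 6) = -469*(-3 + 8*1) + 0 = -469*(-3 + 8) + 0 = -469*5 + 0 = -2345 + 0 = -2345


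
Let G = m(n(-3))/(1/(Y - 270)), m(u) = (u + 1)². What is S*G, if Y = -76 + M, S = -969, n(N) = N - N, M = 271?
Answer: 72675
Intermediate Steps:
n(N) = 0
m(u) = (1 + u)²
Y = 195 (Y = -76 + 271 = 195)
G = -75 (G = (1 + 0)²/(1/(195 - 270)) = 1²/(1/(-75)) = 1/(-1/75) = 1*(-75) = -75)
S*G = -969*(-75) = 72675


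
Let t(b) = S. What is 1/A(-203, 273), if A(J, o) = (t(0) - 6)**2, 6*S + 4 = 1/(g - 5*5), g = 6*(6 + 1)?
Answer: 10404/461041 ≈ 0.022566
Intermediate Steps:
g = 42 (g = 6*7 = 42)
S = -67/102 (S = -2/3 + 1/(6*(42 - 5*5)) = -2/3 + 1/(6*(42 - 25)) = -2/3 + (1/6)/17 = -2/3 + (1/6)*(1/17) = -2/3 + 1/102 = -67/102 ≈ -0.65686)
t(b) = -67/102
A(J, o) = 461041/10404 (A(J, o) = (-67/102 - 6)**2 = (-679/102)**2 = 461041/10404)
1/A(-203, 273) = 1/(461041/10404) = 10404/461041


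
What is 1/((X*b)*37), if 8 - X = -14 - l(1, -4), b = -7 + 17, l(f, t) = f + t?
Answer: 1/7030 ≈ 0.00014225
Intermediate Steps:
b = 10
X = 19 (X = 8 - (-14 - (1 - 4)) = 8 - (-14 - 1*(-3)) = 8 - (-14 + 3) = 8 - 1*(-11) = 8 + 11 = 19)
1/((X*b)*37) = 1/((19*10)*37) = 1/(190*37) = 1/7030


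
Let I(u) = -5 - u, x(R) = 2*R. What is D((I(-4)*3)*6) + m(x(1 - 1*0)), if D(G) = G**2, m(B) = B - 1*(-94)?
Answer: 420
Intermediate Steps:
m(B) = 94 + B (m(B) = B + 94 = 94 + B)
D((I(-4)*3)*6) + m(x(1 - 1*0)) = (((-5 - 1*(-4))*3)*6)**2 + (94 + 2*(1 - 1*0)) = (((-5 + 4)*3)*6)**2 + (94 + 2*(1 + 0)) = (-1*3*6)**2 + (94 + 2*1) = (-3*6)**2 + (94 + 2) = (-18)**2 + 96 = 324 + 96 = 420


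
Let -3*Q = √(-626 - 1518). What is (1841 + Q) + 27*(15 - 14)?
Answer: 1868 - 4*I*√134/3 ≈ 1868.0 - 15.434*I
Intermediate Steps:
Q = -4*I*√134/3 (Q = -√(-626 - 1518)/3 = -4*I*√134/3 ≈ -15.434*I)
(1841 + Q) + 27*(15 - 14) = (1841 - 4*I*√134/3) + 27*(15 - 14) = (1841 - 4*I*√134/3) + 27*1 = (1841 - 4*I*√134/3) + 27 = 1868 - 4*I*√134/3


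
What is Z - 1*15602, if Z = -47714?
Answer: -63316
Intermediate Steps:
Z - 1*15602 = -47714 - 1*15602 = -47714 - 15602 = -63316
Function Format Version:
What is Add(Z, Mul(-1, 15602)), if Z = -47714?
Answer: -63316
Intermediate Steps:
Add(Z, Mul(-1, 15602)) = Add(-47714, Mul(-1, 15602)) = Add(-47714, -15602) = -63316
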